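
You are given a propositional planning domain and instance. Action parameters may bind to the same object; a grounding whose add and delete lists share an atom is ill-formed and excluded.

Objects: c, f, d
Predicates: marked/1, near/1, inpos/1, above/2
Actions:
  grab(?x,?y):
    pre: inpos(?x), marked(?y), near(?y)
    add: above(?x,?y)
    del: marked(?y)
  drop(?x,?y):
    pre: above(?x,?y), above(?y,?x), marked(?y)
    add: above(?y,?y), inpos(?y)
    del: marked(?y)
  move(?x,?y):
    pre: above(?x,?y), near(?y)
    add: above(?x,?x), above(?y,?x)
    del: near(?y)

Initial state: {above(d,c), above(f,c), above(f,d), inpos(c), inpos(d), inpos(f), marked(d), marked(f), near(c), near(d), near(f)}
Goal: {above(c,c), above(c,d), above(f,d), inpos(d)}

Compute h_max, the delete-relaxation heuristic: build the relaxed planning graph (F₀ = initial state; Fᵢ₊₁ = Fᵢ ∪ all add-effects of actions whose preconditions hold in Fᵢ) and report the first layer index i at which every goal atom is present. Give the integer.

F0 = init (11 atoms)
F1 = F0 ∪ {above(c,d), above(c,f), above(d,d), above(d,f), above(f,f)}  (16 atoms)
F2 = F1 ∪ {above(c,c)}  (17 atoms)
goal ⊆ F2  ⇒  h_max = 2

2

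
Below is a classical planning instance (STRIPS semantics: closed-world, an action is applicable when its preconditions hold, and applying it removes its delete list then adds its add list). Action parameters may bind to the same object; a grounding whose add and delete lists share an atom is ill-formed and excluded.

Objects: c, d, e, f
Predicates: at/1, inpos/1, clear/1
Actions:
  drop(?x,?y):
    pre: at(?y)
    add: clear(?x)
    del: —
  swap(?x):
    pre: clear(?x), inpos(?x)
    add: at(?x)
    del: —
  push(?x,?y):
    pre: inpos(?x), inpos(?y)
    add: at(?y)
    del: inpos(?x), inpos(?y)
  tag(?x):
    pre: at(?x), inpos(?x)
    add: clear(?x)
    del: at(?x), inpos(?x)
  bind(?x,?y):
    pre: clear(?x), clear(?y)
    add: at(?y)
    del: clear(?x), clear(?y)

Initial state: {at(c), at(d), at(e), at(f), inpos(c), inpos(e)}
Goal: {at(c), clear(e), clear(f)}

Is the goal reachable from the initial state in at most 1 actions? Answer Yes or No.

1. drop(e,c)  →  {at(c), at(d), at(e), at(f), clear(e), inpos(c), inpos(e)}
2. drop(f,c)  →  {at(c), at(d), at(e), at(f), clear(e), clear(f), inpos(c), inpos(e)}
optimal plan length = 2; 2 > 1

No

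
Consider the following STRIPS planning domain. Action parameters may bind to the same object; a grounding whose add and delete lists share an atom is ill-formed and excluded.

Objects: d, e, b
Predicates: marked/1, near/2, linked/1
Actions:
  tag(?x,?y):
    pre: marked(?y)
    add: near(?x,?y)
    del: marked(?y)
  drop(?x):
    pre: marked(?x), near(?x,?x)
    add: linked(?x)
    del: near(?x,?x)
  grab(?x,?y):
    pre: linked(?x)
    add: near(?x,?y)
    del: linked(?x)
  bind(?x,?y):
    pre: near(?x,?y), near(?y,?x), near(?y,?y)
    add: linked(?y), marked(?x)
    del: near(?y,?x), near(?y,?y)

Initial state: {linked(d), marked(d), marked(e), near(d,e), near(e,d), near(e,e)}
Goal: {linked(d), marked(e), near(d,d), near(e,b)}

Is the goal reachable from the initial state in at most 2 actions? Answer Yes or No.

No

1. tag(d,d)  →  {linked(d), marked(e), near(d,d), near(d,e), near(e,d), near(e,e)}
2. drop(e)  →  {linked(d), linked(e), marked(e), near(d,d), near(d,e), near(e,d)}
3. grab(e,b)  →  {linked(d), marked(e), near(d,d), near(d,e), near(e,b), near(e,d)}
optimal plan length = 3; 3 > 2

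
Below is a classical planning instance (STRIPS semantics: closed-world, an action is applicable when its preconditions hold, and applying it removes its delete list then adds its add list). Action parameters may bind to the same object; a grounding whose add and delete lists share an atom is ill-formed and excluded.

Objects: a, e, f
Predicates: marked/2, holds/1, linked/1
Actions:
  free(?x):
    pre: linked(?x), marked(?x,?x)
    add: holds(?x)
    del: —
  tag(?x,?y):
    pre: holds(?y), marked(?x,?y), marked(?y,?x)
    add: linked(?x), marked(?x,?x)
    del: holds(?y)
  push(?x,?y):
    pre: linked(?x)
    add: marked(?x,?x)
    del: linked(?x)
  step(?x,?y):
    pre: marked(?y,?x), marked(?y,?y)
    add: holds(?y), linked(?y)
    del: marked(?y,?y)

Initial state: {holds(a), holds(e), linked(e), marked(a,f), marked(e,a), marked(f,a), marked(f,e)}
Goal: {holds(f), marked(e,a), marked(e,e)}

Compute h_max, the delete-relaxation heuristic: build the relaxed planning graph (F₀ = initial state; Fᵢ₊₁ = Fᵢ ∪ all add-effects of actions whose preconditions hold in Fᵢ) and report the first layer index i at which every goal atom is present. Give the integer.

2

F0 = init (7 atoms)
F1 = F0 ∪ {linked(f), marked(e,e), marked(f,f)}  (10 atoms)
F2 = F1 ∪ {holds(f)}  (11 atoms)
goal ⊆ F2  ⇒  h_max = 2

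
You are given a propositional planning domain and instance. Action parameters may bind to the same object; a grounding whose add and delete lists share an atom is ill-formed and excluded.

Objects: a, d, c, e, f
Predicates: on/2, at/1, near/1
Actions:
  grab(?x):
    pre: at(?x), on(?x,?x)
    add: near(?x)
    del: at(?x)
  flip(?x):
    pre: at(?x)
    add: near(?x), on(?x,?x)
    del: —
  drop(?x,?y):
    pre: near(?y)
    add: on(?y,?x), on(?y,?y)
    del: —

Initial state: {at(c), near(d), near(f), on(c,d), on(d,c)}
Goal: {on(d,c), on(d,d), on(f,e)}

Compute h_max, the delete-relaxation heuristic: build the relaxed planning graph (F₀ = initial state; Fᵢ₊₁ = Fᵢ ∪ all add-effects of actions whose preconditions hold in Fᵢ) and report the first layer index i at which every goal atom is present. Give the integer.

F0 = init (5 atoms)
F1 = F0 ∪ {near(c), on(c,c), on(d,a), on(d,d), on(d,e), on(d,f), on(f,a), on(f,c), on(f,d), on(f,e), on(f,f)}  (16 atoms)
goal ⊆ F1  ⇒  h_max = 1

1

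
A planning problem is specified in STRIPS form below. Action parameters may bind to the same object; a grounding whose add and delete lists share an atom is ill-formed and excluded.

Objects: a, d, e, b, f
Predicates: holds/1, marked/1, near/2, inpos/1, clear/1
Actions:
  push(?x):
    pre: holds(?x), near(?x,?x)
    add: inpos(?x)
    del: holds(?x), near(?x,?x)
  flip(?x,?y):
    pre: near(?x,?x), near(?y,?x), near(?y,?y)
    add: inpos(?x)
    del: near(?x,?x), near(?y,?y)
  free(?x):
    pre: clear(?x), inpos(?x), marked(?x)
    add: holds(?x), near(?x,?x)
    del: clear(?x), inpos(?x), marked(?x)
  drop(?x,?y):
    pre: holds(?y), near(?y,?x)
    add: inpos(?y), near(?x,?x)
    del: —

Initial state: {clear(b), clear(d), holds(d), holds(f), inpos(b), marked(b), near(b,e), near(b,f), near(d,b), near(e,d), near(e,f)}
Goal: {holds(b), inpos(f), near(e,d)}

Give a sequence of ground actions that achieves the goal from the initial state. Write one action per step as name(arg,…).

1. free(b)  →  {clear(d), holds(b), holds(d), holds(f), near(b,b), near(b,e), near(b,f), near(d,b), near(e,d), near(e,f)}
2. drop(f,b)  →  {clear(d), holds(b), holds(d), holds(f), inpos(b), near(b,b), near(b,e), near(b,f), near(d,b), near(e,d), near(e,f), near(f,f)}
3. push(f)  →  {clear(d), holds(b), holds(d), inpos(b), inpos(f), near(b,b), near(b,e), near(b,f), near(d,b), near(e,d), near(e,f)}

free(b); drop(f,b); push(f)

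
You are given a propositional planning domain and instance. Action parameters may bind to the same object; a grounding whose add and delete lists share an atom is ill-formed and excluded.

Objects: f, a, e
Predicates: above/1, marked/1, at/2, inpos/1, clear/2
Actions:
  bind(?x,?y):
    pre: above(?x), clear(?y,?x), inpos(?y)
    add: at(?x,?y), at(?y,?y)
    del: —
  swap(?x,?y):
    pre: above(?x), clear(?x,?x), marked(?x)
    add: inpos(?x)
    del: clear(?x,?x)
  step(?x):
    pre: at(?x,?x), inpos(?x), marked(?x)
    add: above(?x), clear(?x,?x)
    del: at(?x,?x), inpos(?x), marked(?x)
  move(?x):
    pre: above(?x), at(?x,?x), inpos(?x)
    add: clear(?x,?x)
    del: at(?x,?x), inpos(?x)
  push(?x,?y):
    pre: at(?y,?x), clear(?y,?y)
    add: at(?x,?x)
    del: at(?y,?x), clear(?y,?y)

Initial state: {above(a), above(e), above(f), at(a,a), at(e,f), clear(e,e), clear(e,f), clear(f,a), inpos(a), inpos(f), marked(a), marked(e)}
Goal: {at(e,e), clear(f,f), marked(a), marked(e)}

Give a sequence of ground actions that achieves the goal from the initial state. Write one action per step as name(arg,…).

1. bind(a,f)  →  {above(a), above(e), above(f), at(a,a), at(a,f), at(e,f), at(f,f), clear(e,e), clear(e,f), clear(f,a), inpos(a), inpos(f), marked(a), marked(e)}
2. swap(e,f)  →  {above(a), above(e), above(f), at(a,a), at(a,f), at(e,f), at(f,f), clear(e,f), clear(f,a), inpos(a), inpos(e), inpos(f), marked(a), marked(e)}
3. bind(f,e)  →  {above(a), above(e), above(f), at(a,a), at(a,f), at(e,e), at(e,f), at(f,e), at(f,f), clear(e,f), clear(f,a), inpos(a), inpos(e), inpos(f), marked(a), marked(e)}
4. move(f)  →  {above(a), above(e), above(f), at(a,a), at(a,f), at(e,e), at(e,f), at(f,e), clear(e,f), clear(f,a), clear(f,f), inpos(a), inpos(e), marked(a), marked(e)}

bind(a,f); swap(e,f); bind(f,e); move(f)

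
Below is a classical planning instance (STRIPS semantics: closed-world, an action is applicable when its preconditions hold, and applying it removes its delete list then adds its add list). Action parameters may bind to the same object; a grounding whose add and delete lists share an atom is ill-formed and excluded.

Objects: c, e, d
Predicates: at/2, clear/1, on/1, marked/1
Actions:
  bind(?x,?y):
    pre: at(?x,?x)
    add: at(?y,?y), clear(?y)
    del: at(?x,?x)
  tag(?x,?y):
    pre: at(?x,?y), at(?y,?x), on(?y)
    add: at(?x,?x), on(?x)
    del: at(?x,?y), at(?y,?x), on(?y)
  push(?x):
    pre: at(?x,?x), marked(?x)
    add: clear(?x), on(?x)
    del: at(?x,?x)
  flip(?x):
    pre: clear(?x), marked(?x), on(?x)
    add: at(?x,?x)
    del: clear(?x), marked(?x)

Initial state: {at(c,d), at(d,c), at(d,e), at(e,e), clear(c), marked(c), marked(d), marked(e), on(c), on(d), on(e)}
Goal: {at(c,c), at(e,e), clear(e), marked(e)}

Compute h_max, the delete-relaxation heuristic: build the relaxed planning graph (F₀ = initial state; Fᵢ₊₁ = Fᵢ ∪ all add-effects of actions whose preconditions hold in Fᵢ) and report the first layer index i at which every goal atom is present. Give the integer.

1

F0 = init (11 atoms)
F1 = F0 ∪ {at(c,c), at(d,d), clear(d), clear(e)}  (15 atoms)
goal ⊆ F1  ⇒  h_max = 1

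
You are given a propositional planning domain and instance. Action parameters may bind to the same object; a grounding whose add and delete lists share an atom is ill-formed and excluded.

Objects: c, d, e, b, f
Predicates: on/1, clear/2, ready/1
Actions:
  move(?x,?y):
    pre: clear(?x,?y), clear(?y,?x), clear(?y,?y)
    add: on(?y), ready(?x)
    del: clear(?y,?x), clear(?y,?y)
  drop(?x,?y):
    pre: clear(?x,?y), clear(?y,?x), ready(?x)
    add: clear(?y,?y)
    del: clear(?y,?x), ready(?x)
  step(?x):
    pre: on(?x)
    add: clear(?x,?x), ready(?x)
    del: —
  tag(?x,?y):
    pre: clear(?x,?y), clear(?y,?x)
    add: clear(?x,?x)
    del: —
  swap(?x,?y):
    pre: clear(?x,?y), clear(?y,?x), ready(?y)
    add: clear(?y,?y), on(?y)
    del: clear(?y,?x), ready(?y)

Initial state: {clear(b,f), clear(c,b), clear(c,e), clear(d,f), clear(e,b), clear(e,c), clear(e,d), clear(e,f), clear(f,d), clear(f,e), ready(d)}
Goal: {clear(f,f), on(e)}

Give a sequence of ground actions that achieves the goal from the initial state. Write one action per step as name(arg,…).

drop(d,f); tag(e,c); move(c,e)

1. drop(d,f)  →  {clear(b,f), clear(c,b), clear(c,e), clear(d,f), clear(e,b), clear(e,c), clear(e,d), clear(e,f), clear(f,e), clear(f,f)}
2. tag(e,c)  →  {clear(b,f), clear(c,b), clear(c,e), clear(d,f), clear(e,b), clear(e,c), clear(e,d), clear(e,e), clear(e,f), clear(f,e), clear(f,f)}
3. move(c,e)  →  {clear(b,f), clear(c,b), clear(c,e), clear(d,f), clear(e,b), clear(e,d), clear(e,f), clear(f,e), clear(f,f), on(e), ready(c)}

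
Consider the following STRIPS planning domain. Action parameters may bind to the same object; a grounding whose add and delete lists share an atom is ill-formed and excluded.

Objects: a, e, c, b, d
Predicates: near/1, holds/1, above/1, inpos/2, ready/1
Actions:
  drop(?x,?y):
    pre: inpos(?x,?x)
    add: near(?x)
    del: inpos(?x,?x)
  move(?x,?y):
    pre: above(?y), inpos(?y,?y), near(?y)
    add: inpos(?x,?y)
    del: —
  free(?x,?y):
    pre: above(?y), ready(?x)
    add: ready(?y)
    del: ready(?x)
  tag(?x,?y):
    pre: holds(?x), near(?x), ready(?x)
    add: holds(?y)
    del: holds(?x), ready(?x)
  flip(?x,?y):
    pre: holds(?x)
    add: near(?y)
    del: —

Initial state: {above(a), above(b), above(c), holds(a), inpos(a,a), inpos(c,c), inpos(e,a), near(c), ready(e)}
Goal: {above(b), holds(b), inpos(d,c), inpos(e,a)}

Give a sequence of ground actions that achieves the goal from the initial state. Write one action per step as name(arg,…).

1. drop(a,a)  →  {above(a), above(b), above(c), holds(a), inpos(c,c), inpos(e,a), near(a), near(c), ready(e)}
2. move(d,c)  →  {above(a), above(b), above(c), holds(a), inpos(c,c), inpos(d,c), inpos(e,a), near(a), near(c), ready(e)}
3. free(e,a)  →  {above(a), above(b), above(c), holds(a), inpos(c,c), inpos(d,c), inpos(e,a), near(a), near(c), ready(a)}
4. tag(a,b)  →  {above(a), above(b), above(c), holds(b), inpos(c,c), inpos(d,c), inpos(e,a), near(a), near(c)}

drop(a,a); move(d,c); free(e,a); tag(a,b)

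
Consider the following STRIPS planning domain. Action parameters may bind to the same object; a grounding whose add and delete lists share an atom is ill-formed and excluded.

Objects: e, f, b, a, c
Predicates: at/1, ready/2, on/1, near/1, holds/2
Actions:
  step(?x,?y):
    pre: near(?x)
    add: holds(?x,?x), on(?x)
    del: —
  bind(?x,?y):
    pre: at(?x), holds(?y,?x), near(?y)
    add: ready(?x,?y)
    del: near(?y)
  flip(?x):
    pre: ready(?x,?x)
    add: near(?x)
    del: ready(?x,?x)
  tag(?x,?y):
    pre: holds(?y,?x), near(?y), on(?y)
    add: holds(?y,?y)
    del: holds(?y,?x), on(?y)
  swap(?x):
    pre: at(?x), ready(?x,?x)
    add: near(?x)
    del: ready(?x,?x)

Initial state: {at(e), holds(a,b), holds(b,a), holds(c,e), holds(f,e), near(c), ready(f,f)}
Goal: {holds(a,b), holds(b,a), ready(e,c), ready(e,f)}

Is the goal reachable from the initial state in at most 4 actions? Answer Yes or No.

1. bind(e,c)  →  {at(e), holds(a,b), holds(b,a), holds(c,e), holds(f,e), ready(e,c), ready(f,f)}
2. flip(f)  →  {at(e), holds(a,b), holds(b,a), holds(c,e), holds(f,e), near(f), ready(e,c)}
3. bind(e,f)  →  {at(e), holds(a,b), holds(b,a), holds(c,e), holds(f,e), ready(e,c), ready(e,f)}
optimal plan length = 3; 3 ≤ 4

Yes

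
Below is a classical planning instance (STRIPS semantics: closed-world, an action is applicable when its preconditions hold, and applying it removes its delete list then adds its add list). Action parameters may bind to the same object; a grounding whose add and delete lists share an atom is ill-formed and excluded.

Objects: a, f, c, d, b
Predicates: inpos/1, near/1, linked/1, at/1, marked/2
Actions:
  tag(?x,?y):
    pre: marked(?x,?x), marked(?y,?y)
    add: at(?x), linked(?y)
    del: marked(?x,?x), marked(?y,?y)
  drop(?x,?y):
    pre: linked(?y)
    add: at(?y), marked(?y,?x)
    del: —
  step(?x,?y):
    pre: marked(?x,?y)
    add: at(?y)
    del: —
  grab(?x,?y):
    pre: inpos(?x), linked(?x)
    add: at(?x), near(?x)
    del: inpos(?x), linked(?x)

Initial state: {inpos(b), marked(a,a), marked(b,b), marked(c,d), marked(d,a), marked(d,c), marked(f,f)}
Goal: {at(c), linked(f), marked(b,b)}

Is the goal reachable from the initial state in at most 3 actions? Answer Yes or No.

Yes

1. tag(a,f)  →  {at(a), inpos(b), linked(f), marked(b,b), marked(c,d), marked(d,a), marked(d,c)}
2. step(d,c)  →  {at(a), at(c), inpos(b), linked(f), marked(b,b), marked(c,d), marked(d,a), marked(d,c)}
optimal plan length = 2; 2 ≤ 3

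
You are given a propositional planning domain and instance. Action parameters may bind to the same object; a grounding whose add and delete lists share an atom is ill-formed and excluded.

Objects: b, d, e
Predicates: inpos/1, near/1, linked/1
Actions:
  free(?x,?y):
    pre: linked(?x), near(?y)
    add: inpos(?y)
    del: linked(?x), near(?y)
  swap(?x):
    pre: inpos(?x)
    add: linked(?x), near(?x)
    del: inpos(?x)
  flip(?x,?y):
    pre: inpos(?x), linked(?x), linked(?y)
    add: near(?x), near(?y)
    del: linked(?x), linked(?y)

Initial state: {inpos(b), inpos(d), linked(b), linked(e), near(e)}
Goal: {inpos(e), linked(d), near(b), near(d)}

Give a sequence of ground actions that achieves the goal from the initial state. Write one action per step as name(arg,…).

free(b,e); swap(b); swap(d)

1. free(b,e)  →  {inpos(b), inpos(d), inpos(e), linked(e)}
2. swap(b)  →  {inpos(d), inpos(e), linked(b), linked(e), near(b)}
3. swap(d)  →  {inpos(e), linked(b), linked(d), linked(e), near(b), near(d)}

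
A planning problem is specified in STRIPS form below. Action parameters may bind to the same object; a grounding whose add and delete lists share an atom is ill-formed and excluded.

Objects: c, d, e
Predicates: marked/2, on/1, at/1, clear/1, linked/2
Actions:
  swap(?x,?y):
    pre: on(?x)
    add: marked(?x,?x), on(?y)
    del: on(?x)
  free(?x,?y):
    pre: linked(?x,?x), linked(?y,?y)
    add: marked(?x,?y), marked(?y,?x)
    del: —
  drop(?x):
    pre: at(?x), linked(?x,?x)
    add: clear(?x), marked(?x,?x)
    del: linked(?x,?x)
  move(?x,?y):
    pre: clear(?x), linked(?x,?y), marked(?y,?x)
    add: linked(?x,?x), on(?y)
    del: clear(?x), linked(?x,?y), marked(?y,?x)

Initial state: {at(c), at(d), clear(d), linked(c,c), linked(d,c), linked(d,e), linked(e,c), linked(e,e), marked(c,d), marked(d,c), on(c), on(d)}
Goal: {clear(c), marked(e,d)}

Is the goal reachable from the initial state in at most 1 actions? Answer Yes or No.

No

1. drop(c)  →  {at(c), at(d), clear(c), clear(d), linked(d,c), linked(d,e), linked(e,c), linked(e,e), marked(c,c), marked(c,d), marked(d,c), on(c), on(d)}
2. move(d,c)  →  {at(c), at(d), clear(c), linked(d,d), linked(d,e), linked(e,c), linked(e,e), marked(c,c), marked(d,c), on(c), on(d)}
3. free(d,e)  →  {at(c), at(d), clear(c), linked(d,d), linked(d,e), linked(e,c), linked(e,e), marked(c,c), marked(d,c), marked(d,e), marked(e,d), on(c), on(d)}
optimal plan length = 3; 3 > 1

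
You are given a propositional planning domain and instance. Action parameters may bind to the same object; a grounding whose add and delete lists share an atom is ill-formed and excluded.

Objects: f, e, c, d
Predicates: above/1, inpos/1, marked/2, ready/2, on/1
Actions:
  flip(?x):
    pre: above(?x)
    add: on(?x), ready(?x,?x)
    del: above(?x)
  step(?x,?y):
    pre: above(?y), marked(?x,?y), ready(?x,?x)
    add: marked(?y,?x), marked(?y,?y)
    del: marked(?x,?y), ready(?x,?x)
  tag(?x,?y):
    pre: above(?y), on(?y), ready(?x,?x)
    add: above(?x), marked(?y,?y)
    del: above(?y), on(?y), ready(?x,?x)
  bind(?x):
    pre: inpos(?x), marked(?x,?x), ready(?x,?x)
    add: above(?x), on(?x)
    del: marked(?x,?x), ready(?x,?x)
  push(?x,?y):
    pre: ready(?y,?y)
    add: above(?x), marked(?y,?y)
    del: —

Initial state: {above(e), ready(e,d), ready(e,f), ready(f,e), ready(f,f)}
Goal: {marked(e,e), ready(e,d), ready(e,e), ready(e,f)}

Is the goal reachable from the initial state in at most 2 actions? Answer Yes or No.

Yes

1. flip(e)  →  {on(e), ready(e,d), ready(e,e), ready(e,f), ready(f,e), ready(f,f)}
2. push(f,e)  →  {above(f), marked(e,e), on(e), ready(e,d), ready(e,e), ready(e,f), ready(f,e), ready(f,f)}
optimal plan length = 2; 2 ≤ 2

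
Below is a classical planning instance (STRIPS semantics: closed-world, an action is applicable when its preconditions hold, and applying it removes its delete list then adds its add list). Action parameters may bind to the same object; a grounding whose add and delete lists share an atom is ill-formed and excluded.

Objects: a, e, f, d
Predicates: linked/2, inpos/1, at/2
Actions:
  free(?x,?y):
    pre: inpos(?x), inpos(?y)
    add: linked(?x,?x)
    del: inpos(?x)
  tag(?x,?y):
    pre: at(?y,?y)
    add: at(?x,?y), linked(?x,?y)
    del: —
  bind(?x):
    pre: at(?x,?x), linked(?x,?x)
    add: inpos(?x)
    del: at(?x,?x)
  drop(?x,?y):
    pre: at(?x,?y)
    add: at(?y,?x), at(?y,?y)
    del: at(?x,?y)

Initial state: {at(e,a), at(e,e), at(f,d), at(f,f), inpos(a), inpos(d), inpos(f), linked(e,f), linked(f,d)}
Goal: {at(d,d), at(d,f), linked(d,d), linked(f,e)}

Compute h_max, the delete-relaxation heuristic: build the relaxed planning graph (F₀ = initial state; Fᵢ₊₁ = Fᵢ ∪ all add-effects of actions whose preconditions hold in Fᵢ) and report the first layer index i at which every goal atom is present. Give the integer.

F0 = init (9 atoms)
F1 = F0 ∪ {at(a,a), at(a,e), at(a,f), at(d,d), at(d,e), at(d,f), at(e,f), at(f,e), linked(a,a), linked(a,e), linked(a,f), linked(d,d), linked(d,e), linked(d,f), linked(e,e), linked(f,e), linked(f,f)}  (26 atoms)
goal ⊆ F1  ⇒  h_max = 1

1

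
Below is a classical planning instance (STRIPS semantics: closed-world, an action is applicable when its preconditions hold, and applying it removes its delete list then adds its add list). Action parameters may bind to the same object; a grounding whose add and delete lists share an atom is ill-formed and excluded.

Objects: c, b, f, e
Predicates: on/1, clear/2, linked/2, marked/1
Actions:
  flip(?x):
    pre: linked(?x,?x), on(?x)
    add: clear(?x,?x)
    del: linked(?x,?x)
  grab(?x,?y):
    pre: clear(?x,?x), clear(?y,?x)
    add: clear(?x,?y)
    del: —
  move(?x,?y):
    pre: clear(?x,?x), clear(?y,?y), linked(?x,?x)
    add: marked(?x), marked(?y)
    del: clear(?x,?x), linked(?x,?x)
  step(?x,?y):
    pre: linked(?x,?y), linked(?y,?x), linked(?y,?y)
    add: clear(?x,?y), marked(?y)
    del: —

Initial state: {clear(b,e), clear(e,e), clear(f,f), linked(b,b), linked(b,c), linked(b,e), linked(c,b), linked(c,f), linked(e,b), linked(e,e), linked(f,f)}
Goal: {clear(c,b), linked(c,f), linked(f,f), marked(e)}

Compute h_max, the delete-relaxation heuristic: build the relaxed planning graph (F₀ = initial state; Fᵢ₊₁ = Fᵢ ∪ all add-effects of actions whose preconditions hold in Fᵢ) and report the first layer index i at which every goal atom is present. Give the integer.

F0 = init (11 atoms)
F1 = F0 ∪ {clear(b,b), clear(c,b), clear(e,b), marked(b), marked(e), marked(f)}  (17 atoms)
goal ⊆ F1  ⇒  h_max = 1

1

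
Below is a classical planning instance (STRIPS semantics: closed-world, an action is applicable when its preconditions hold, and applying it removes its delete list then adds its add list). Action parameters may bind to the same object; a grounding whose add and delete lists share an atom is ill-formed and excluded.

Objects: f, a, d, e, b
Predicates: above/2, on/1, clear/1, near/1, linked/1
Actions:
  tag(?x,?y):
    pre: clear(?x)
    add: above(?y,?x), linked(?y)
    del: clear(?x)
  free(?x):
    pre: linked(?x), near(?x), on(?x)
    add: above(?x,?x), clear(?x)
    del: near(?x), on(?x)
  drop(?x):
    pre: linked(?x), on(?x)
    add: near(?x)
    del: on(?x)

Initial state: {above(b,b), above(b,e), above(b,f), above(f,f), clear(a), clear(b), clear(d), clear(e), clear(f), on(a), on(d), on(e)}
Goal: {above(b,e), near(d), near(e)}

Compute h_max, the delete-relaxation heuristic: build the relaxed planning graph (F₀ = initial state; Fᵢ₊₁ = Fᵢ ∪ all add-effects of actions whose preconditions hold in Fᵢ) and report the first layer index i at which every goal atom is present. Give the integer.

2

F0 = init (12 atoms)
F1 = F0 ∪ {above(a,a), above(a,b), above(a,d), above(a,e), above(a,f), above(b,a), above(b,d), above(d,a), above(d,b), above(d,d), above(d,e), above(d,f), above(e,a), above(e,b), above(e,d), above(e,e), above(e,f), above(f,a), above(f,b), above(f,d), above(f,e), linked(a), linked(b), linked(d), linked(e), linked(f)}  (38 atoms)
F2 = F1 ∪ {near(a), near(d), near(e)}  (41 atoms)
goal ⊆ F2  ⇒  h_max = 2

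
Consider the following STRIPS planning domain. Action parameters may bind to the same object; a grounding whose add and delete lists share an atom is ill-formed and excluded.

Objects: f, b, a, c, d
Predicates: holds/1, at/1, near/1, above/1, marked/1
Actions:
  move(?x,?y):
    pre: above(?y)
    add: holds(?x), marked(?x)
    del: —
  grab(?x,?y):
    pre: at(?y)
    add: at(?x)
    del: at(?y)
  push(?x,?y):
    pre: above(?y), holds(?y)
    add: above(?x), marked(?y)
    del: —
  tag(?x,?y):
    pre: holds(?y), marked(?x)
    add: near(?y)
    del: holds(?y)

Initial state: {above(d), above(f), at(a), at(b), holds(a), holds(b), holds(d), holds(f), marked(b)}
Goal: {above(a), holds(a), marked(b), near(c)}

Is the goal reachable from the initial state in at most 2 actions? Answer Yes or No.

No

1. move(c,f)  →  {above(d), above(f), at(a), at(b), holds(a), holds(b), holds(c), holds(d), holds(f), marked(b), marked(c)}
2. push(a,f)  →  {above(a), above(d), above(f), at(a), at(b), holds(a), holds(b), holds(c), holds(d), holds(f), marked(b), marked(c), marked(f)}
3. tag(f,c)  →  {above(a), above(d), above(f), at(a), at(b), holds(a), holds(b), holds(d), holds(f), marked(b), marked(c), marked(f), near(c)}
optimal plan length = 3; 3 > 2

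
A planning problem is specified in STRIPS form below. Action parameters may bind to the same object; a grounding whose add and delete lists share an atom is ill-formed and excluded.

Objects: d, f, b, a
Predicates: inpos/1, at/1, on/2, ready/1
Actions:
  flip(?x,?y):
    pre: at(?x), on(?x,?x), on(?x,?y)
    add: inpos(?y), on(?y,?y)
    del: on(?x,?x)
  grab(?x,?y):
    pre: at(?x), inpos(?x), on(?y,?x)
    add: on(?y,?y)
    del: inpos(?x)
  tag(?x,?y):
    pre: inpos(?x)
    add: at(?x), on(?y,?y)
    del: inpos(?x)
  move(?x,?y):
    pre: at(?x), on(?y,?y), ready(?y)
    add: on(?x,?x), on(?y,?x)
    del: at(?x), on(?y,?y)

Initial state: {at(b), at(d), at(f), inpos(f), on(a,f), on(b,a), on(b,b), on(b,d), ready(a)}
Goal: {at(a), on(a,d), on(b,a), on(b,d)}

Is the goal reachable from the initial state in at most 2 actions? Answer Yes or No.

1. flip(b,a)  →  {at(b), at(d), at(f), inpos(a), inpos(f), on(a,a), on(a,f), on(b,a), on(b,d), ready(a)}
2. tag(a,d)  →  {at(a), at(b), at(d), at(f), inpos(f), on(a,a), on(a,f), on(b,a), on(b,d), on(d,d), ready(a)}
3. move(d,a)  →  {at(a), at(b), at(f), inpos(f), on(a,d), on(a,f), on(b,a), on(b,d), on(d,d), ready(a)}
optimal plan length = 3; 3 > 2

No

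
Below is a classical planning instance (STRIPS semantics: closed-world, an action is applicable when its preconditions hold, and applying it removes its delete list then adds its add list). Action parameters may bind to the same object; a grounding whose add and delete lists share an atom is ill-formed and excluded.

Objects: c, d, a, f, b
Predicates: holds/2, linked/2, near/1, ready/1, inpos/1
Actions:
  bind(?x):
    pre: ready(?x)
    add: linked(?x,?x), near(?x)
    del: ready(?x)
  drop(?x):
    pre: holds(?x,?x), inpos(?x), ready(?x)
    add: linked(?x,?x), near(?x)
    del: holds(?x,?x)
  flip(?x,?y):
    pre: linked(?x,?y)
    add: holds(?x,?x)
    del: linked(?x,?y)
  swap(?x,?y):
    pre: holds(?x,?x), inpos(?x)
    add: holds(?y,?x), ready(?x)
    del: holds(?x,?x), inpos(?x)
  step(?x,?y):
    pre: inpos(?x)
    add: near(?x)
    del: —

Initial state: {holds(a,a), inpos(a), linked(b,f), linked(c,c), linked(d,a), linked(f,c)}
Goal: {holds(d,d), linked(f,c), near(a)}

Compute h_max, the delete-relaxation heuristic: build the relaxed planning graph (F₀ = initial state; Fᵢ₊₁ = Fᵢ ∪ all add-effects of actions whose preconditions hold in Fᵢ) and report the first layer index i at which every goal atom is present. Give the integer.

F0 = init (6 atoms)
F1 = F0 ∪ {holds(b,a), holds(b,b), holds(c,a), holds(c,c), holds(d,a), holds(d,d), holds(f,a), holds(f,f), near(a), ready(a)}  (16 atoms)
goal ⊆ F1  ⇒  h_max = 1

1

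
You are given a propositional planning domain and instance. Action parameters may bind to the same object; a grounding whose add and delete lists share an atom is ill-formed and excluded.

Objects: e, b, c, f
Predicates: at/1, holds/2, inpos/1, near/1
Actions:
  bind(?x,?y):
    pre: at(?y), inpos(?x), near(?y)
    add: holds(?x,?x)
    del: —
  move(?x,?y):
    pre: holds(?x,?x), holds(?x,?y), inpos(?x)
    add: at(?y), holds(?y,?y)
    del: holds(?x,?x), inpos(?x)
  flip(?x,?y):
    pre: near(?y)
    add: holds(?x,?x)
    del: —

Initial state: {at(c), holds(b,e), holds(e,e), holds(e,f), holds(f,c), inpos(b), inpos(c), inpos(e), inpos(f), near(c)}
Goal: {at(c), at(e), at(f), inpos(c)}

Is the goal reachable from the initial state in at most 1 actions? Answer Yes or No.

1. bind(b,c)  →  {at(c), holds(b,b), holds(b,e), holds(e,e), holds(e,f), holds(f,c), inpos(b), inpos(c), inpos(e), inpos(f), near(c)}
2. move(e,f)  →  {at(c), at(f), holds(b,b), holds(b,e), holds(e,f), holds(f,c), holds(f,f), inpos(b), inpos(c), inpos(f), near(c)}
3. move(b,e)  →  {at(c), at(e), at(f), holds(b,e), holds(e,e), holds(e,f), holds(f,c), holds(f,f), inpos(c), inpos(f), near(c)}
optimal plan length = 3; 3 > 1

No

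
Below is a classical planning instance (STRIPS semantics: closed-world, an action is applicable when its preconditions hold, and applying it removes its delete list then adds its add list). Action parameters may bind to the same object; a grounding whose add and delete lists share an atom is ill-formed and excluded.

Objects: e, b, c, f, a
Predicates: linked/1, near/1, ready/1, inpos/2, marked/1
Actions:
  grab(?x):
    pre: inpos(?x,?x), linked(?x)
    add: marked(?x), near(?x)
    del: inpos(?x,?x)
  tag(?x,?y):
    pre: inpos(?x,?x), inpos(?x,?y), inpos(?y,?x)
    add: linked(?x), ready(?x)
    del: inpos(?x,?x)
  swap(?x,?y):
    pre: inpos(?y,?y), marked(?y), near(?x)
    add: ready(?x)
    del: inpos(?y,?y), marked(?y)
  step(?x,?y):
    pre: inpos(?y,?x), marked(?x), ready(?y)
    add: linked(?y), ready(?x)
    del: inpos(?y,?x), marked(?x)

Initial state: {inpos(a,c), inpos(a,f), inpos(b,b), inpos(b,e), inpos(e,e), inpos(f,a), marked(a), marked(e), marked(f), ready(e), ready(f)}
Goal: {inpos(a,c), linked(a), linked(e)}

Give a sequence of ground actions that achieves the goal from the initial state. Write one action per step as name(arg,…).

tag(e,e); step(a,f); step(f,a)

1. tag(e,e)  →  {inpos(a,c), inpos(a,f), inpos(b,b), inpos(b,e), inpos(f,a), linked(e), marked(a), marked(e), marked(f), ready(e), ready(f)}
2. step(a,f)  →  {inpos(a,c), inpos(a,f), inpos(b,b), inpos(b,e), linked(e), linked(f), marked(e), marked(f), ready(a), ready(e), ready(f)}
3. step(f,a)  →  {inpos(a,c), inpos(b,b), inpos(b,e), linked(a), linked(e), linked(f), marked(e), ready(a), ready(e), ready(f)}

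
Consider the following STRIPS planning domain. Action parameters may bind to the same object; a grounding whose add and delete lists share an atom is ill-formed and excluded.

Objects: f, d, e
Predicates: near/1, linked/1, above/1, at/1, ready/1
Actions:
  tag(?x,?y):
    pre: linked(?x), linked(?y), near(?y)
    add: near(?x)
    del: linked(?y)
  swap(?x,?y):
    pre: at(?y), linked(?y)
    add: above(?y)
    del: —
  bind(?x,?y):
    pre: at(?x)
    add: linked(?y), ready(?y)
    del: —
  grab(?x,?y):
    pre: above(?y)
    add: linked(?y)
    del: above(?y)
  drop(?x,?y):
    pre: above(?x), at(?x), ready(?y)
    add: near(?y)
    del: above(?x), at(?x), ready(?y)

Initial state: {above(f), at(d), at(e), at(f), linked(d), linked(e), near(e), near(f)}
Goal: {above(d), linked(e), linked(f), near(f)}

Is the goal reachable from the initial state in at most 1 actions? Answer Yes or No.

1. swap(f,d)  →  {above(d), above(f), at(d), at(e), at(f), linked(d), linked(e), near(e), near(f)}
2. bind(f,f)  →  {above(d), above(f), at(d), at(e), at(f), linked(d), linked(e), linked(f), near(e), near(f), ready(f)}
optimal plan length = 2; 2 > 1

No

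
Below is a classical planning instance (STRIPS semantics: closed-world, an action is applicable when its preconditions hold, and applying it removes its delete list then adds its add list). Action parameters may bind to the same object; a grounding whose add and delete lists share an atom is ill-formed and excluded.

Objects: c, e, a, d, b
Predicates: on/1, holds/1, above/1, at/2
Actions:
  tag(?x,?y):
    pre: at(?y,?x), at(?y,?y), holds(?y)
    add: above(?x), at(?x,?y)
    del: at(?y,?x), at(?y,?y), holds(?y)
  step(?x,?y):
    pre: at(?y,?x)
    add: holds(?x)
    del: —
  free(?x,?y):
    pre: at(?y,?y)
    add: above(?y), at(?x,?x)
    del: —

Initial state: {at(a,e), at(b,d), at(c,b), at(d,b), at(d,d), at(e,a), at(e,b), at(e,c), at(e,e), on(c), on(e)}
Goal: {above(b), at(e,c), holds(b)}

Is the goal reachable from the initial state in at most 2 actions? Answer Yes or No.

No

1. step(e,e)  →  {at(a,e), at(b,d), at(c,b), at(d,b), at(d,d), at(e,a), at(e,b), at(e,c), at(e,e), holds(e), on(c), on(e)}
2. tag(b,e)  →  {above(b), at(a,e), at(b,d), at(b,e), at(c,b), at(d,b), at(d,d), at(e,a), at(e,c), on(c), on(e)}
3. step(b,c)  →  {above(b), at(a,e), at(b,d), at(b,e), at(c,b), at(d,b), at(d,d), at(e,a), at(e,c), holds(b), on(c), on(e)}
optimal plan length = 3; 3 > 2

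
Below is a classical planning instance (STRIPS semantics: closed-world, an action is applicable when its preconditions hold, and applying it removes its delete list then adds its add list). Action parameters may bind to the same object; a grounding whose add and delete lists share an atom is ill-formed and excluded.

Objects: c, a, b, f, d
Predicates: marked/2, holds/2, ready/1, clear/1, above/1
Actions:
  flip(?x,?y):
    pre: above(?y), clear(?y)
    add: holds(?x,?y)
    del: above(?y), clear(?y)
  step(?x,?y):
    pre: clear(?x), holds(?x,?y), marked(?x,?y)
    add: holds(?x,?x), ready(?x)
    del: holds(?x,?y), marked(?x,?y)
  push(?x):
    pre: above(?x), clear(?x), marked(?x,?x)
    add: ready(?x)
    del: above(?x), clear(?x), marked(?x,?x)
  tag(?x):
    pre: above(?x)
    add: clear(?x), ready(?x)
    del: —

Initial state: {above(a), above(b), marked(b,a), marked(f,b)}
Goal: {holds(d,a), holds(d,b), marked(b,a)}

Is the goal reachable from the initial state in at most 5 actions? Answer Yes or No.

Yes

1. tag(a)  →  {above(a), above(b), clear(a), marked(b,a), marked(f,b), ready(a)}
2. flip(d,a)  →  {above(b), holds(d,a), marked(b,a), marked(f,b), ready(a)}
3. tag(b)  →  {above(b), clear(b), holds(d,a), marked(b,a), marked(f,b), ready(a), ready(b)}
4. flip(d,b)  →  {holds(d,a), holds(d,b), marked(b,a), marked(f,b), ready(a), ready(b)}
optimal plan length = 4; 4 ≤ 5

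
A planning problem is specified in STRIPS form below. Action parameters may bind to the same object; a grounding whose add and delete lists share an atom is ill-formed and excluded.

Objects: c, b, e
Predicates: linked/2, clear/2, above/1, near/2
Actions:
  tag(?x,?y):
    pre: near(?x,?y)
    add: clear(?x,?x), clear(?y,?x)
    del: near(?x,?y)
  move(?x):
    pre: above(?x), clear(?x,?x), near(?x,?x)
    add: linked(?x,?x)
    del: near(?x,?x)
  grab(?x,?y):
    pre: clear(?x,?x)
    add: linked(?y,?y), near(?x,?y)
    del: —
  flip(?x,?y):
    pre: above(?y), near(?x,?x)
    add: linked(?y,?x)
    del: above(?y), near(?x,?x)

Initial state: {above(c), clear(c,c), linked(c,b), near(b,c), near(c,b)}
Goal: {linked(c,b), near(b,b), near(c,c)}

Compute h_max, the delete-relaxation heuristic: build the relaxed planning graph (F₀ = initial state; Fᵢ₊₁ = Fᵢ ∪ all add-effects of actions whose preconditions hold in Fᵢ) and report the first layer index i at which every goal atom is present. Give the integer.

2

F0 = init (5 atoms)
F1 = F0 ∪ {clear(b,b), clear(b,c), clear(c,b), linked(b,b), linked(c,c), linked(e,e), near(c,c), near(c,e)}  (13 atoms)
F2 = F1 ∪ {clear(e,c), near(b,b), near(b,e)}  (16 atoms)
goal ⊆ F2  ⇒  h_max = 2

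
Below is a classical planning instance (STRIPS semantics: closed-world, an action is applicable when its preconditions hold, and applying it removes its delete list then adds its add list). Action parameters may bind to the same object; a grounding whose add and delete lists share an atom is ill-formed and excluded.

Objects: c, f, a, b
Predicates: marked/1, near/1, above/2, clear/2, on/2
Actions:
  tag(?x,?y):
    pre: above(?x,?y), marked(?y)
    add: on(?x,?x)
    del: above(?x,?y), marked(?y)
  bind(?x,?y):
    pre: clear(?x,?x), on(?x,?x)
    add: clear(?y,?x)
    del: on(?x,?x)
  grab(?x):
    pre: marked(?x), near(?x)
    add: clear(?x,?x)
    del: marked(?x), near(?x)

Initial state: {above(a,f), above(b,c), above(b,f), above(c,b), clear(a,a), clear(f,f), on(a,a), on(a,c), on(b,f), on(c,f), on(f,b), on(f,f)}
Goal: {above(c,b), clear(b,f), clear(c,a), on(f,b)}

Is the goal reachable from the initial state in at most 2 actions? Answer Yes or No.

Yes

1. bind(f,b)  →  {above(a,f), above(b,c), above(b,f), above(c,b), clear(a,a), clear(b,f), clear(f,f), on(a,a), on(a,c), on(b,f), on(c,f), on(f,b)}
2. bind(a,c)  →  {above(a,f), above(b,c), above(b,f), above(c,b), clear(a,a), clear(b,f), clear(c,a), clear(f,f), on(a,c), on(b,f), on(c,f), on(f,b)}
optimal plan length = 2; 2 ≤ 2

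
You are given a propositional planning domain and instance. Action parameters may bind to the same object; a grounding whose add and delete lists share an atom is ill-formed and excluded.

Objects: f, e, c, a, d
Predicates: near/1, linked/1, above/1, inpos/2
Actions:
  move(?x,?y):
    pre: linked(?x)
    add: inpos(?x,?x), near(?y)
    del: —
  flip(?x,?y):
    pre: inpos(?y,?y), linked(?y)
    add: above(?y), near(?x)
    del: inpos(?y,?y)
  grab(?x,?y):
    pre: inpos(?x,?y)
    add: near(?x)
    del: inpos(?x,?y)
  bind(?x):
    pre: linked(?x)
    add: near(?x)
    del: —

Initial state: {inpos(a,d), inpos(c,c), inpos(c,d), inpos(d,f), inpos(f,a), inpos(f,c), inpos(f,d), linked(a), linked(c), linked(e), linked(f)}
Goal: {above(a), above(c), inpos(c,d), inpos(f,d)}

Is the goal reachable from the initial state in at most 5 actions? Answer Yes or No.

Yes

1. move(a,f)  →  {inpos(a,a), inpos(a,d), inpos(c,c), inpos(c,d), inpos(d,f), inpos(f,a), inpos(f,c), inpos(f,d), linked(a), linked(c), linked(e), linked(f), near(f)}
2. flip(f,c)  →  {above(c), inpos(a,a), inpos(a,d), inpos(c,d), inpos(d,f), inpos(f,a), inpos(f,c), inpos(f,d), linked(a), linked(c), linked(e), linked(f), near(f)}
3. flip(f,a)  →  {above(a), above(c), inpos(a,d), inpos(c,d), inpos(d,f), inpos(f,a), inpos(f,c), inpos(f,d), linked(a), linked(c), linked(e), linked(f), near(f)}
optimal plan length = 3; 3 ≤ 5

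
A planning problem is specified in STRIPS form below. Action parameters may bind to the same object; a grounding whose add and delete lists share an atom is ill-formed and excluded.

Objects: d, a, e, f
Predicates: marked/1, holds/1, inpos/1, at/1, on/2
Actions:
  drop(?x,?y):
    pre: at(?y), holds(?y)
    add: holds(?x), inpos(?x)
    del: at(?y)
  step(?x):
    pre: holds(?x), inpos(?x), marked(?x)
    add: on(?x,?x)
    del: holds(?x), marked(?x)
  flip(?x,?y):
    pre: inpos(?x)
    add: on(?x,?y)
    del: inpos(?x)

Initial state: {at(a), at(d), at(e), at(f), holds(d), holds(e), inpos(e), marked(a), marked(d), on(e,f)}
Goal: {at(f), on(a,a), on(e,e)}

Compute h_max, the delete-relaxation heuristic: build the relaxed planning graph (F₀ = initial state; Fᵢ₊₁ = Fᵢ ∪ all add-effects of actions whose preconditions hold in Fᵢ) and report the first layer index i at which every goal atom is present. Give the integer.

2

F0 = init (10 atoms)
F1 = F0 ∪ {holds(a), holds(f), inpos(a), inpos(d), inpos(f), on(e,a), on(e,d), on(e,e)}  (18 atoms)
F2 = F1 ∪ {on(a,a), on(a,d), on(a,e), on(a,f), on(d,a), on(d,d), on(d,e), on(d,f), on(f,a), on(f,d), on(f,e), on(f,f)}  (30 atoms)
goal ⊆ F2  ⇒  h_max = 2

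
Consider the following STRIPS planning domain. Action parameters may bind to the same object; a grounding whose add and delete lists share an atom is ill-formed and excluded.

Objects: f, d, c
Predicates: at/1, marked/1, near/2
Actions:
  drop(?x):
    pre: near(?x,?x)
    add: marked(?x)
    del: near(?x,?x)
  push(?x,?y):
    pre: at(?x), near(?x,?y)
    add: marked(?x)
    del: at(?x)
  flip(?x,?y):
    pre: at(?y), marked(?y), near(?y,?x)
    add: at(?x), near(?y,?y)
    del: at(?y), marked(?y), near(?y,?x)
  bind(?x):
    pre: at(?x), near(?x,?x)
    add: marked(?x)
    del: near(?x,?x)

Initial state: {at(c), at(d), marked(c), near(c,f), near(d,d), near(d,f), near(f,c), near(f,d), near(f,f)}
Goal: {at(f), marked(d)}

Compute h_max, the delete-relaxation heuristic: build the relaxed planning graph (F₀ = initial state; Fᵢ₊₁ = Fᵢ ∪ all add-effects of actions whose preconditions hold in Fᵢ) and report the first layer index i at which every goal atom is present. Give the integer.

1

F0 = init (9 atoms)
F1 = F0 ∪ {at(f), marked(d), marked(f), near(c,c)}  (13 atoms)
goal ⊆ F1  ⇒  h_max = 1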